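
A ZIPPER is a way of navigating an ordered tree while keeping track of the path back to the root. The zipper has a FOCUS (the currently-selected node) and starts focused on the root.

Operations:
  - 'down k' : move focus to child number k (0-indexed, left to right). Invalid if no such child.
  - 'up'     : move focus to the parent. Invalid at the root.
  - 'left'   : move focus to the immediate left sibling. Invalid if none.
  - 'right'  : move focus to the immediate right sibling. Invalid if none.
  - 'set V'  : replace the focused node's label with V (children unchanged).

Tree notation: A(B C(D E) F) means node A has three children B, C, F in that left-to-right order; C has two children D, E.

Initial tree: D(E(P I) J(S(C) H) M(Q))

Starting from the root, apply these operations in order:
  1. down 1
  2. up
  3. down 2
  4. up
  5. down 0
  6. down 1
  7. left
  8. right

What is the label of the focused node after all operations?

Step 1 (down 1): focus=J path=1 depth=1 children=['S', 'H'] left=['E'] right=['M'] parent=D
Step 2 (up): focus=D path=root depth=0 children=['E', 'J', 'M'] (at root)
Step 3 (down 2): focus=M path=2 depth=1 children=['Q'] left=['E', 'J'] right=[] parent=D
Step 4 (up): focus=D path=root depth=0 children=['E', 'J', 'M'] (at root)
Step 5 (down 0): focus=E path=0 depth=1 children=['P', 'I'] left=[] right=['J', 'M'] parent=D
Step 6 (down 1): focus=I path=0/1 depth=2 children=[] left=['P'] right=[] parent=E
Step 7 (left): focus=P path=0/0 depth=2 children=[] left=[] right=['I'] parent=E
Step 8 (right): focus=I path=0/1 depth=2 children=[] left=['P'] right=[] parent=E

Answer: I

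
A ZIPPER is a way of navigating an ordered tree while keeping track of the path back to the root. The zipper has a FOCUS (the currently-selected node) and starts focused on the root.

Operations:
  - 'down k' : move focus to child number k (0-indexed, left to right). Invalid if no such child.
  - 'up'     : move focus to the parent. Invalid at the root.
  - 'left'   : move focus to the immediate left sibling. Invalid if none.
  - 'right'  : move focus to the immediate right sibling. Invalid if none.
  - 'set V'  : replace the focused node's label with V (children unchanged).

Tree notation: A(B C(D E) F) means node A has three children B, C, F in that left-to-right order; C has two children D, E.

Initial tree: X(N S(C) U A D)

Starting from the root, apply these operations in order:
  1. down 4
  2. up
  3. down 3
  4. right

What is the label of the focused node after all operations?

Step 1 (down 4): focus=D path=4 depth=1 children=[] left=['N', 'S', 'U', 'A'] right=[] parent=X
Step 2 (up): focus=X path=root depth=0 children=['N', 'S', 'U', 'A', 'D'] (at root)
Step 3 (down 3): focus=A path=3 depth=1 children=[] left=['N', 'S', 'U'] right=['D'] parent=X
Step 4 (right): focus=D path=4 depth=1 children=[] left=['N', 'S', 'U', 'A'] right=[] parent=X

Answer: D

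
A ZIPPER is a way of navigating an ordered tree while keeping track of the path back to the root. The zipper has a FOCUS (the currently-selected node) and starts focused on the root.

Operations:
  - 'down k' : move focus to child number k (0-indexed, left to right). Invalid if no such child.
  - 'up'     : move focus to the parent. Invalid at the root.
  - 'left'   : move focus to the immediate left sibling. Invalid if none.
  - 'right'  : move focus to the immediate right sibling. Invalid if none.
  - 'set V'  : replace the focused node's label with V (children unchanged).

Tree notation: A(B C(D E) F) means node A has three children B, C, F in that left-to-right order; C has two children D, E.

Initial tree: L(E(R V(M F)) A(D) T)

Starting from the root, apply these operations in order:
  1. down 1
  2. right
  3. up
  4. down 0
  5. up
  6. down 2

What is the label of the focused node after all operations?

Answer: T

Derivation:
Step 1 (down 1): focus=A path=1 depth=1 children=['D'] left=['E'] right=['T'] parent=L
Step 2 (right): focus=T path=2 depth=1 children=[] left=['E', 'A'] right=[] parent=L
Step 3 (up): focus=L path=root depth=0 children=['E', 'A', 'T'] (at root)
Step 4 (down 0): focus=E path=0 depth=1 children=['R', 'V'] left=[] right=['A', 'T'] parent=L
Step 5 (up): focus=L path=root depth=0 children=['E', 'A', 'T'] (at root)
Step 6 (down 2): focus=T path=2 depth=1 children=[] left=['E', 'A'] right=[] parent=L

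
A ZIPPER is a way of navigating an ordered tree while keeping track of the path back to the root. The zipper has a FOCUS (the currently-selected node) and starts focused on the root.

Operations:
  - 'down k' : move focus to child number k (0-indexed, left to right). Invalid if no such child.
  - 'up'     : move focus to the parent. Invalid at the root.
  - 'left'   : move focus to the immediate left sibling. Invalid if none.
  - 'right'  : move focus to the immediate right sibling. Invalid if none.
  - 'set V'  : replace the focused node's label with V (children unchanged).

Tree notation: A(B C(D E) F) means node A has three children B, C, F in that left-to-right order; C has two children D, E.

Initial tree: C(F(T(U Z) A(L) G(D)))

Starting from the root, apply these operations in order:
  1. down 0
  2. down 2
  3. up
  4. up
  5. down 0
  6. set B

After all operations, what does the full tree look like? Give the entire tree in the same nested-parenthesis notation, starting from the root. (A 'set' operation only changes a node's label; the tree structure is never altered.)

Step 1 (down 0): focus=F path=0 depth=1 children=['T', 'A', 'G'] left=[] right=[] parent=C
Step 2 (down 2): focus=G path=0/2 depth=2 children=['D'] left=['T', 'A'] right=[] parent=F
Step 3 (up): focus=F path=0 depth=1 children=['T', 'A', 'G'] left=[] right=[] parent=C
Step 4 (up): focus=C path=root depth=0 children=['F'] (at root)
Step 5 (down 0): focus=F path=0 depth=1 children=['T', 'A', 'G'] left=[] right=[] parent=C
Step 6 (set B): focus=B path=0 depth=1 children=['T', 'A', 'G'] left=[] right=[] parent=C

Answer: C(B(T(U Z) A(L) G(D)))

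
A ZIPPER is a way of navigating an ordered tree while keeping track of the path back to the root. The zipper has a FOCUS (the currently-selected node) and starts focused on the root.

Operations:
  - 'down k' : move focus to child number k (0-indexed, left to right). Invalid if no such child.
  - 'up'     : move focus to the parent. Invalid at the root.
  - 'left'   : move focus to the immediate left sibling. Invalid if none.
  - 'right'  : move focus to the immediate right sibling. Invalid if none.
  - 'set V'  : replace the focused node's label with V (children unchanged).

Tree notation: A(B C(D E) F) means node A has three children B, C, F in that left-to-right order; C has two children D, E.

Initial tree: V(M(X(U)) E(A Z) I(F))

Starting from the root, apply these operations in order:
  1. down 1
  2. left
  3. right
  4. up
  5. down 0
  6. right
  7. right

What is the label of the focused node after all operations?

Answer: I

Derivation:
Step 1 (down 1): focus=E path=1 depth=1 children=['A', 'Z'] left=['M'] right=['I'] parent=V
Step 2 (left): focus=M path=0 depth=1 children=['X'] left=[] right=['E', 'I'] parent=V
Step 3 (right): focus=E path=1 depth=1 children=['A', 'Z'] left=['M'] right=['I'] parent=V
Step 4 (up): focus=V path=root depth=0 children=['M', 'E', 'I'] (at root)
Step 5 (down 0): focus=M path=0 depth=1 children=['X'] left=[] right=['E', 'I'] parent=V
Step 6 (right): focus=E path=1 depth=1 children=['A', 'Z'] left=['M'] right=['I'] parent=V
Step 7 (right): focus=I path=2 depth=1 children=['F'] left=['M', 'E'] right=[] parent=V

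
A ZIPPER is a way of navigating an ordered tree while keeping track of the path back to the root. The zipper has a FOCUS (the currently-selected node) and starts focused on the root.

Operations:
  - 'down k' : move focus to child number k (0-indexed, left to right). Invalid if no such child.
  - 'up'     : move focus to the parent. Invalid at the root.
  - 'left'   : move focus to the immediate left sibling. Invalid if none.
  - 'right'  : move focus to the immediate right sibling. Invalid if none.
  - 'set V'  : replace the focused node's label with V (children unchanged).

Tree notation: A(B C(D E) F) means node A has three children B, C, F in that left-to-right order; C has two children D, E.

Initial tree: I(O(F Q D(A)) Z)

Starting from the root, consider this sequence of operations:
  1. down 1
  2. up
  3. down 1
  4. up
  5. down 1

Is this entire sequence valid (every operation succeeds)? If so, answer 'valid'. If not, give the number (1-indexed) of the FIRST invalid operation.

Step 1 (down 1): focus=Z path=1 depth=1 children=[] left=['O'] right=[] parent=I
Step 2 (up): focus=I path=root depth=0 children=['O', 'Z'] (at root)
Step 3 (down 1): focus=Z path=1 depth=1 children=[] left=['O'] right=[] parent=I
Step 4 (up): focus=I path=root depth=0 children=['O', 'Z'] (at root)
Step 5 (down 1): focus=Z path=1 depth=1 children=[] left=['O'] right=[] parent=I

Answer: valid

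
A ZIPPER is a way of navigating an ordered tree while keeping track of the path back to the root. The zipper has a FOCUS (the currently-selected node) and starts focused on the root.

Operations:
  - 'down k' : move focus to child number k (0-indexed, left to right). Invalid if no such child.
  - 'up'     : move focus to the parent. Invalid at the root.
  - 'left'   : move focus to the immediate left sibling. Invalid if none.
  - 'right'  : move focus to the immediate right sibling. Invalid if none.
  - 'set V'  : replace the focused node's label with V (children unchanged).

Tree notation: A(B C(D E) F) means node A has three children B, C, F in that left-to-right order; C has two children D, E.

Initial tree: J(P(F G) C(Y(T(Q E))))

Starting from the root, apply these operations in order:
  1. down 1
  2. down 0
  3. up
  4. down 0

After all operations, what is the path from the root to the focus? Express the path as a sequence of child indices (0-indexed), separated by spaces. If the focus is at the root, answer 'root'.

Step 1 (down 1): focus=C path=1 depth=1 children=['Y'] left=['P'] right=[] parent=J
Step 2 (down 0): focus=Y path=1/0 depth=2 children=['T'] left=[] right=[] parent=C
Step 3 (up): focus=C path=1 depth=1 children=['Y'] left=['P'] right=[] parent=J
Step 4 (down 0): focus=Y path=1/0 depth=2 children=['T'] left=[] right=[] parent=C

Answer: 1 0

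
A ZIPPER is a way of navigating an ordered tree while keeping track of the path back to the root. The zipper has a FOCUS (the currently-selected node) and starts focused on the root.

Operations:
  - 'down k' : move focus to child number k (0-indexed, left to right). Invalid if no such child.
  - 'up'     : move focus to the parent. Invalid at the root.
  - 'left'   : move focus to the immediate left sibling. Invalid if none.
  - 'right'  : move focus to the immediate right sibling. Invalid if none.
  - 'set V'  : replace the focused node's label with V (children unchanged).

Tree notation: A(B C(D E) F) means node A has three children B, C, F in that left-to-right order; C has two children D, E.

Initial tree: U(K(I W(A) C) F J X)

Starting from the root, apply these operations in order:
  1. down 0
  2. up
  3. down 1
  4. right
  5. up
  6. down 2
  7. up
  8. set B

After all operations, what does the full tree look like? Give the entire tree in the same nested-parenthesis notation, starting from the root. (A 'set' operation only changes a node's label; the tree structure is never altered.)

Answer: B(K(I W(A) C) F J X)

Derivation:
Step 1 (down 0): focus=K path=0 depth=1 children=['I', 'W', 'C'] left=[] right=['F', 'J', 'X'] parent=U
Step 2 (up): focus=U path=root depth=0 children=['K', 'F', 'J', 'X'] (at root)
Step 3 (down 1): focus=F path=1 depth=1 children=[] left=['K'] right=['J', 'X'] parent=U
Step 4 (right): focus=J path=2 depth=1 children=[] left=['K', 'F'] right=['X'] parent=U
Step 5 (up): focus=U path=root depth=0 children=['K', 'F', 'J', 'X'] (at root)
Step 6 (down 2): focus=J path=2 depth=1 children=[] left=['K', 'F'] right=['X'] parent=U
Step 7 (up): focus=U path=root depth=0 children=['K', 'F', 'J', 'X'] (at root)
Step 8 (set B): focus=B path=root depth=0 children=['K', 'F', 'J', 'X'] (at root)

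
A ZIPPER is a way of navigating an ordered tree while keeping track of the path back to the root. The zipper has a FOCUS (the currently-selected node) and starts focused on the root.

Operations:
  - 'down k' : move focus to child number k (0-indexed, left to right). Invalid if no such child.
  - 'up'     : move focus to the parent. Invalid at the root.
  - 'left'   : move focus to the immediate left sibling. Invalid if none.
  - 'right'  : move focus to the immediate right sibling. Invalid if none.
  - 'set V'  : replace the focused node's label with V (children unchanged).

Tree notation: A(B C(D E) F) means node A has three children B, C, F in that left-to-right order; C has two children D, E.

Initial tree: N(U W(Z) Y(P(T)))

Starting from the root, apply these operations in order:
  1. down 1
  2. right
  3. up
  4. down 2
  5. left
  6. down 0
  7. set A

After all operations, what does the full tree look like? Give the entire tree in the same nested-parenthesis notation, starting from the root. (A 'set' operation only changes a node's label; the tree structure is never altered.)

Step 1 (down 1): focus=W path=1 depth=1 children=['Z'] left=['U'] right=['Y'] parent=N
Step 2 (right): focus=Y path=2 depth=1 children=['P'] left=['U', 'W'] right=[] parent=N
Step 3 (up): focus=N path=root depth=0 children=['U', 'W', 'Y'] (at root)
Step 4 (down 2): focus=Y path=2 depth=1 children=['P'] left=['U', 'W'] right=[] parent=N
Step 5 (left): focus=W path=1 depth=1 children=['Z'] left=['U'] right=['Y'] parent=N
Step 6 (down 0): focus=Z path=1/0 depth=2 children=[] left=[] right=[] parent=W
Step 7 (set A): focus=A path=1/0 depth=2 children=[] left=[] right=[] parent=W

Answer: N(U W(A) Y(P(T)))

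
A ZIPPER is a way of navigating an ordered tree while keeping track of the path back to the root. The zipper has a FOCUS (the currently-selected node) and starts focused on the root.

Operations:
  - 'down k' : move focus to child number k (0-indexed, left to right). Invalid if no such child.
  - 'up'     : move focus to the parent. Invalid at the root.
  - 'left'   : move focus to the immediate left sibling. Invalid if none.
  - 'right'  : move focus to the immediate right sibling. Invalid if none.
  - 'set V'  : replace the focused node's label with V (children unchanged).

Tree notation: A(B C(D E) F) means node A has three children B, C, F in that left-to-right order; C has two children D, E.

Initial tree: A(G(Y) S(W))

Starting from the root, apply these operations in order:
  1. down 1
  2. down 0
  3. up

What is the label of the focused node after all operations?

Step 1 (down 1): focus=S path=1 depth=1 children=['W'] left=['G'] right=[] parent=A
Step 2 (down 0): focus=W path=1/0 depth=2 children=[] left=[] right=[] parent=S
Step 3 (up): focus=S path=1 depth=1 children=['W'] left=['G'] right=[] parent=A

Answer: S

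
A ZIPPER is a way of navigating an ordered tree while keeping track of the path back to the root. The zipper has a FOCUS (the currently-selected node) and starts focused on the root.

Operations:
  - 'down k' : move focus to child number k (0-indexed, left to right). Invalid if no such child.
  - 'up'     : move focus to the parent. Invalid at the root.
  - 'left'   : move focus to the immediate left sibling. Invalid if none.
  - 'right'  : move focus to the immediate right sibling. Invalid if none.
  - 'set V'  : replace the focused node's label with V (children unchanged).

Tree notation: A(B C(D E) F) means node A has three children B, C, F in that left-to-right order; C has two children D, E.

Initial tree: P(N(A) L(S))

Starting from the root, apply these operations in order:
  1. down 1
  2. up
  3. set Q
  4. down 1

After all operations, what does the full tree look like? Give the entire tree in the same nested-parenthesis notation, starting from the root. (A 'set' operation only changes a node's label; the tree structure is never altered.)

Answer: Q(N(A) L(S))

Derivation:
Step 1 (down 1): focus=L path=1 depth=1 children=['S'] left=['N'] right=[] parent=P
Step 2 (up): focus=P path=root depth=0 children=['N', 'L'] (at root)
Step 3 (set Q): focus=Q path=root depth=0 children=['N', 'L'] (at root)
Step 4 (down 1): focus=L path=1 depth=1 children=['S'] left=['N'] right=[] parent=Q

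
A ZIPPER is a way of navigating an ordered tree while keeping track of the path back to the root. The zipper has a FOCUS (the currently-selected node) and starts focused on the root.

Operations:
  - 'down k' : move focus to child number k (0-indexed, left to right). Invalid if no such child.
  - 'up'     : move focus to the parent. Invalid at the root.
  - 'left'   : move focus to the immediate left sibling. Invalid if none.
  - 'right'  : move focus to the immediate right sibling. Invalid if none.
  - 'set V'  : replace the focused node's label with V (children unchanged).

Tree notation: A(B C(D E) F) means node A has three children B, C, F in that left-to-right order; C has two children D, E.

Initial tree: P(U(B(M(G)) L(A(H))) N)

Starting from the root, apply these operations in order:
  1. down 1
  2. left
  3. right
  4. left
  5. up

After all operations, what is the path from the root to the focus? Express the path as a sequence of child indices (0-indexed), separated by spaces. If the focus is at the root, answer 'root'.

Answer: root

Derivation:
Step 1 (down 1): focus=N path=1 depth=1 children=[] left=['U'] right=[] parent=P
Step 2 (left): focus=U path=0 depth=1 children=['B', 'L'] left=[] right=['N'] parent=P
Step 3 (right): focus=N path=1 depth=1 children=[] left=['U'] right=[] parent=P
Step 4 (left): focus=U path=0 depth=1 children=['B', 'L'] left=[] right=['N'] parent=P
Step 5 (up): focus=P path=root depth=0 children=['U', 'N'] (at root)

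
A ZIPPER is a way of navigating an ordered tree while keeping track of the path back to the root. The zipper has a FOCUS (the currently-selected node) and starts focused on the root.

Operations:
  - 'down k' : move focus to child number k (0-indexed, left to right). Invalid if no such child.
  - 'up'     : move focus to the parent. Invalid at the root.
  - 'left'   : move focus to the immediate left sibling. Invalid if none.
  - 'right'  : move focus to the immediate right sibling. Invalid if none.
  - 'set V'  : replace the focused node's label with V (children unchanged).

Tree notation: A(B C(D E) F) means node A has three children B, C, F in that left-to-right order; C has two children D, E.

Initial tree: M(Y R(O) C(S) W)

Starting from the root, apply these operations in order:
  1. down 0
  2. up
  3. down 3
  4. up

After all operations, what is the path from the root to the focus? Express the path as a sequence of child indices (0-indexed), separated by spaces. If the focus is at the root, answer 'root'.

Answer: root

Derivation:
Step 1 (down 0): focus=Y path=0 depth=1 children=[] left=[] right=['R', 'C', 'W'] parent=M
Step 2 (up): focus=M path=root depth=0 children=['Y', 'R', 'C', 'W'] (at root)
Step 3 (down 3): focus=W path=3 depth=1 children=[] left=['Y', 'R', 'C'] right=[] parent=M
Step 4 (up): focus=M path=root depth=0 children=['Y', 'R', 'C', 'W'] (at root)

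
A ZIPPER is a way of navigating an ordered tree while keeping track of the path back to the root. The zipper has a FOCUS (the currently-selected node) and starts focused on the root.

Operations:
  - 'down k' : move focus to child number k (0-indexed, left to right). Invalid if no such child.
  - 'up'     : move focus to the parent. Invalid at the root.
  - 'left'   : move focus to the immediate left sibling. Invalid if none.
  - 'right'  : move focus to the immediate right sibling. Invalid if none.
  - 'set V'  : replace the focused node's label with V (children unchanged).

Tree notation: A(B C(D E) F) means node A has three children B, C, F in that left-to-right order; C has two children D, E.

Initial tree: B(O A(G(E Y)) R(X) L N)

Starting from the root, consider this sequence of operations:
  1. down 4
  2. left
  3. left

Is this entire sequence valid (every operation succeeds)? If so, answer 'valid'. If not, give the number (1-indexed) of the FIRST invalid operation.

Step 1 (down 4): focus=N path=4 depth=1 children=[] left=['O', 'A', 'R', 'L'] right=[] parent=B
Step 2 (left): focus=L path=3 depth=1 children=[] left=['O', 'A', 'R'] right=['N'] parent=B
Step 3 (left): focus=R path=2 depth=1 children=['X'] left=['O', 'A'] right=['L', 'N'] parent=B

Answer: valid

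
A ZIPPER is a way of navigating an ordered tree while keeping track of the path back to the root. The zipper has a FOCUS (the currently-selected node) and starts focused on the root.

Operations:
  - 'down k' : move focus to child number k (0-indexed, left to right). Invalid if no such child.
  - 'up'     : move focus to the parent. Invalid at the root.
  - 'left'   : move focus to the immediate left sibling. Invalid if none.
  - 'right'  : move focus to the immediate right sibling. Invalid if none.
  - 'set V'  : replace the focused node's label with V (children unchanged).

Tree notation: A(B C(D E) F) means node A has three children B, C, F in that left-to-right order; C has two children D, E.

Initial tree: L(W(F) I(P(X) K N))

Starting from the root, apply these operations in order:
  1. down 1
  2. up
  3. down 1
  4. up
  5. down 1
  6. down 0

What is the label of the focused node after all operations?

Answer: P

Derivation:
Step 1 (down 1): focus=I path=1 depth=1 children=['P', 'K', 'N'] left=['W'] right=[] parent=L
Step 2 (up): focus=L path=root depth=0 children=['W', 'I'] (at root)
Step 3 (down 1): focus=I path=1 depth=1 children=['P', 'K', 'N'] left=['W'] right=[] parent=L
Step 4 (up): focus=L path=root depth=0 children=['W', 'I'] (at root)
Step 5 (down 1): focus=I path=1 depth=1 children=['P', 'K', 'N'] left=['W'] right=[] parent=L
Step 6 (down 0): focus=P path=1/0 depth=2 children=['X'] left=[] right=['K', 'N'] parent=I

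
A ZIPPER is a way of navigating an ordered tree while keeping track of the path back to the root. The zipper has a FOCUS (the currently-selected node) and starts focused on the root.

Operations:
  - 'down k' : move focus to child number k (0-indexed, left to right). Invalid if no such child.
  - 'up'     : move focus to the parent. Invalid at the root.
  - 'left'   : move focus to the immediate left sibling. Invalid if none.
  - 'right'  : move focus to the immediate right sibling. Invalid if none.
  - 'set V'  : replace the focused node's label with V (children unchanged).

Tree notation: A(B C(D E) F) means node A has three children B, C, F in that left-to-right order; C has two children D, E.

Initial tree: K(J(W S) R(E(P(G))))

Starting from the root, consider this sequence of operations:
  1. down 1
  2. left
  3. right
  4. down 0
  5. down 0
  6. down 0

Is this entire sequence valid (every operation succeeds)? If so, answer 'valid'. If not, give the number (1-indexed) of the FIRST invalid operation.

Step 1 (down 1): focus=R path=1 depth=1 children=['E'] left=['J'] right=[] parent=K
Step 2 (left): focus=J path=0 depth=1 children=['W', 'S'] left=[] right=['R'] parent=K
Step 3 (right): focus=R path=1 depth=1 children=['E'] left=['J'] right=[] parent=K
Step 4 (down 0): focus=E path=1/0 depth=2 children=['P'] left=[] right=[] parent=R
Step 5 (down 0): focus=P path=1/0/0 depth=3 children=['G'] left=[] right=[] parent=E
Step 6 (down 0): focus=G path=1/0/0/0 depth=4 children=[] left=[] right=[] parent=P

Answer: valid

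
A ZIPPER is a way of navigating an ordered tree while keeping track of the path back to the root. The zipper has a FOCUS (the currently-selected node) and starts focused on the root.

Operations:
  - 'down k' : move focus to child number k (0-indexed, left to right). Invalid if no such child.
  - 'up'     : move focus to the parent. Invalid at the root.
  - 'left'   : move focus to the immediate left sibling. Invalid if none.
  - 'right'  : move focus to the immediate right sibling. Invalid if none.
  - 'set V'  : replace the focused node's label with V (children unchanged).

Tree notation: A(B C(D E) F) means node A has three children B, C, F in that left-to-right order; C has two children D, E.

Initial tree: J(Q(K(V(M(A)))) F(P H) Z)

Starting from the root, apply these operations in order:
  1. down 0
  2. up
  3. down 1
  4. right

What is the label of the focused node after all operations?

Answer: Z

Derivation:
Step 1 (down 0): focus=Q path=0 depth=1 children=['K'] left=[] right=['F', 'Z'] parent=J
Step 2 (up): focus=J path=root depth=0 children=['Q', 'F', 'Z'] (at root)
Step 3 (down 1): focus=F path=1 depth=1 children=['P', 'H'] left=['Q'] right=['Z'] parent=J
Step 4 (right): focus=Z path=2 depth=1 children=[] left=['Q', 'F'] right=[] parent=J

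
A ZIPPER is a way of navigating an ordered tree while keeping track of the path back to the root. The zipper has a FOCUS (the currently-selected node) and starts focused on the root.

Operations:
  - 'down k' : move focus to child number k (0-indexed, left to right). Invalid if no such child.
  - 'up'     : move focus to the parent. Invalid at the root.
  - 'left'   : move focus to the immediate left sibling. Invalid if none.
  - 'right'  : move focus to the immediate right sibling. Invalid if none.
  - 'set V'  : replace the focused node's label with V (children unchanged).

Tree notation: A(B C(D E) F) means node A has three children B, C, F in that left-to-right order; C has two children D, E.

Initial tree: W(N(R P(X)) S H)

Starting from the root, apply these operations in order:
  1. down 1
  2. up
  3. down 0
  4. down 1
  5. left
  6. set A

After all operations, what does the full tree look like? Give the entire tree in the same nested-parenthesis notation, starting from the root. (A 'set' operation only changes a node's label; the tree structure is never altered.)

Step 1 (down 1): focus=S path=1 depth=1 children=[] left=['N'] right=['H'] parent=W
Step 2 (up): focus=W path=root depth=0 children=['N', 'S', 'H'] (at root)
Step 3 (down 0): focus=N path=0 depth=1 children=['R', 'P'] left=[] right=['S', 'H'] parent=W
Step 4 (down 1): focus=P path=0/1 depth=2 children=['X'] left=['R'] right=[] parent=N
Step 5 (left): focus=R path=0/0 depth=2 children=[] left=[] right=['P'] parent=N
Step 6 (set A): focus=A path=0/0 depth=2 children=[] left=[] right=['P'] parent=N

Answer: W(N(A P(X)) S H)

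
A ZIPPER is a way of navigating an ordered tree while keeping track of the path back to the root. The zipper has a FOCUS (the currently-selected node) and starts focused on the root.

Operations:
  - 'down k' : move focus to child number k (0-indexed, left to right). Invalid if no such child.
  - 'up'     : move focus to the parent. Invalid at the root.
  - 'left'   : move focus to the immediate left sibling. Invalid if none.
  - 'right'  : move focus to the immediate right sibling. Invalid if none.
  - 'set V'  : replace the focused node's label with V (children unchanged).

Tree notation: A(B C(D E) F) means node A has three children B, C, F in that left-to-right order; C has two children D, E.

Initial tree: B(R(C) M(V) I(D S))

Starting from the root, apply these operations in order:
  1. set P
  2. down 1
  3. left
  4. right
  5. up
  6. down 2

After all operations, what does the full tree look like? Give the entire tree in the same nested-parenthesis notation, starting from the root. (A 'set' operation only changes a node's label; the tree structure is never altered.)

Step 1 (set P): focus=P path=root depth=0 children=['R', 'M', 'I'] (at root)
Step 2 (down 1): focus=M path=1 depth=1 children=['V'] left=['R'] right=['I'] parent=P
Step 3 (left): focus=R path=0 depth=1 children=['C'] left=[] right=['M', 'I'] parent=P
Step 4 (right): focus=M path=1 depth=1 children=['V'] left=['R'] right=['I'] parent=P
Step 5 (up): focus=P path=root depth=0 children=['R', 'M', 'I'] (at root)
Step 6 (down 2): focus=I path=2 depth=1 children=['D', 'S'] left=['R', 'M'] right=[] parent=P

Answer: P(R(C) M(V) I(D S))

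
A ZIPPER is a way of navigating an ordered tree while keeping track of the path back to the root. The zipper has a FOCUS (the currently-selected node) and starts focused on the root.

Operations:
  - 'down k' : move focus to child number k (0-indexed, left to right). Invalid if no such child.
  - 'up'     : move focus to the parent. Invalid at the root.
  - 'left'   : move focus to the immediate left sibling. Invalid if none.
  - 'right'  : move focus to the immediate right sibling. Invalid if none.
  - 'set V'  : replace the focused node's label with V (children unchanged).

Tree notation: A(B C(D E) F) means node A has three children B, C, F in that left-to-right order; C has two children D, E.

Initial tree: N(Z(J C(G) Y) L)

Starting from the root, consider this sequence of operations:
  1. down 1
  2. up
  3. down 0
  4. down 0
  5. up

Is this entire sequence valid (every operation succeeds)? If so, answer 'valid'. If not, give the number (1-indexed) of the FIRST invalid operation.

Answer: valid

Derivation:
Step 1 (down 1): focus=L path=1 depth=1 children=[] left=['Z'] right=[] parent=N
Step 2 (up): focus=N path=root depth=0 children=['Z', 'L'] (at root)
Step 3 (down 0): focus=Z path=0 depth=1 children=['J', 'C', 'Y'] left=[] right=['L'] parent=N
Step 4 (down 0): focus=J path=0/0 depth=2 children=[] left=[] right=['C', 'Y'] parent=Z
Step 5 (up): focus=Z path=0 depth=1 children=['J', 'C', 'Y'] left=[] right=['L'] parent=N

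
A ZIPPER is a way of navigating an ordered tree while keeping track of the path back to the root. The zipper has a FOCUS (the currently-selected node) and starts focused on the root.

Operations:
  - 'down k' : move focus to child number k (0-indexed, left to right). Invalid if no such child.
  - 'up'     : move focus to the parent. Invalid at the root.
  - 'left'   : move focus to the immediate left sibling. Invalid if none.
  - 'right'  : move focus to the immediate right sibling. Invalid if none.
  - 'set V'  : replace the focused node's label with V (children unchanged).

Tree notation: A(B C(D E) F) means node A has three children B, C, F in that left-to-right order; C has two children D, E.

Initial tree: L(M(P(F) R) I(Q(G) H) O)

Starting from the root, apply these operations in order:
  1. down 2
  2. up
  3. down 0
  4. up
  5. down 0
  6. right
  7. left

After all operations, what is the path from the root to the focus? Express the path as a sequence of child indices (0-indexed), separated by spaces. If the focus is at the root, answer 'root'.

Answer: 0

Derivation:
Step 1 (down 2): focus=O path=2 depth=1 children=[] left=['M', 'I'] right=[] parent=L
Step 2 (up): focus=L path=root depth=0 children=['M', 'I', 'O'] (at root)
Step 3 (down 0): focus=M path=0 depth=1 children=['P', 'R'] left=[] right=['I', 'O'] parent=L
Step 4 (up): focus=L path=root depth=0 children=['M', 'I', 'O'] (at root)
Step 5 (down 0): focus=M path=0 depth=1 children=['P', 'R'] left=[] right=['I', 'O'] parent=L
Step 6 (right): focus=I path=1 depth=1 children=['Q', 'H'] left=['M'] right=['O'] parent=L
Step 7 (left): focus=M path=0 depth=1 children=['P', 'R'] left=[] right=['I', 'O'] parent=L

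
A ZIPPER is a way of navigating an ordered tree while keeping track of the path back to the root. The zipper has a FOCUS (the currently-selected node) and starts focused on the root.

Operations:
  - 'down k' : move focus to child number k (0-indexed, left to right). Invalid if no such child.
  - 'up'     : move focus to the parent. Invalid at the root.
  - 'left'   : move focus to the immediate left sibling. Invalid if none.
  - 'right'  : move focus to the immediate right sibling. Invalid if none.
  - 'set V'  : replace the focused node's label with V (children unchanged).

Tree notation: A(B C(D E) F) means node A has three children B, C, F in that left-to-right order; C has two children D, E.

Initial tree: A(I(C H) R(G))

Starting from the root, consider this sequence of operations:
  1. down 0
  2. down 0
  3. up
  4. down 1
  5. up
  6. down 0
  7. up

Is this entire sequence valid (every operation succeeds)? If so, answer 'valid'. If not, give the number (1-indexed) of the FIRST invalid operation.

Step 1 (down 0): focus=I path=0 depth=1 children=['C', 'H'] left=[] right=['R'] parent=A
Step 2 (down 0): focus=C path=0/0 depth=2 children=[] left=[] right=['H'] parent=I
Step 3 (up): focus=I path=0 depth=1 children=['C', 'H'] left=[] right=['R'] parent=A
Step 4 (down 1): focus=H path=0/1 depth=2 children=[] left=['C'] right=[] parent=I
Step 5 (up): focus=I path=0 depth=1 children=['C', 'H'] left=[] right=['R'] parent=A
Step 6 (down 0): focus=C path=0/0 depth=2 children=[] left=[] right=['H'] parent=I
Step 7 (up): focus=I path=0 depth=1 children=['C', 'H'] left=[] right=['R'] parent=A

Answer: valid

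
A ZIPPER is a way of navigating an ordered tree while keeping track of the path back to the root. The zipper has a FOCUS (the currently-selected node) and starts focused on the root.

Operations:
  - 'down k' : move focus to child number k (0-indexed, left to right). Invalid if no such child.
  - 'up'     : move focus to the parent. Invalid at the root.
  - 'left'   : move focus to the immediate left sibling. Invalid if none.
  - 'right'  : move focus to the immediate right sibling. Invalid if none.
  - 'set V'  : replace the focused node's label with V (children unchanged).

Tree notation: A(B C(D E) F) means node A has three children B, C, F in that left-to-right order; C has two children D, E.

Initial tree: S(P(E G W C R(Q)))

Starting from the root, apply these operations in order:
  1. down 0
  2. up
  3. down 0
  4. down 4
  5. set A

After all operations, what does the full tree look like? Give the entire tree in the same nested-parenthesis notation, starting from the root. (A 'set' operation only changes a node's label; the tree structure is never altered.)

Step 1 (down 0): focus=P path=0 depth=1 children=['E', 'G', 'W', 'C', 'R'] left=[] right=[] parent=S
Step 2 (up): focus=S path=root depth=0 children=['P'] (at root)
Step 3 (down 0): focus=P path=0 depth=1 children=['E', 'G', 'W', 'C', 'R'] left=[] right=[] parent=S
Step 4 (down 4): focus=R path=0/4 depth=2 children=['Q'] left=['E', 'G', 'W', 'C'] right=[] parent=P
Step 5 (set A): focus=A path=0/4 depth=2 children=['Q'] left=['E', 'G', 'W', 'C'] right=[] parent=P

Answer: S(P(E G W C A(Q)))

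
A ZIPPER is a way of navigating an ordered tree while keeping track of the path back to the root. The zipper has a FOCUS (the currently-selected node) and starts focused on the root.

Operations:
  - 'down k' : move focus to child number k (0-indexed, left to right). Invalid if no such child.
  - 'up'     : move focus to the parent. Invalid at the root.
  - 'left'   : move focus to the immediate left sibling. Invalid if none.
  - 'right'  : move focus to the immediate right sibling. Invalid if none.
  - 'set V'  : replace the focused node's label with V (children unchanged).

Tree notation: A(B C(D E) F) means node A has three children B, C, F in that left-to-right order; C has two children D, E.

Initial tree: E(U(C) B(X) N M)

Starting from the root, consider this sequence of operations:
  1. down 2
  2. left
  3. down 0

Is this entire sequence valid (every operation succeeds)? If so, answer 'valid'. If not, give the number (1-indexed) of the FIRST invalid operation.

Step 1 (down 2): focus=N path=2 depth=1 children=[] left=['U', 'B'] right=['M'] parent=E
Step 2 (left): focus=B path=1 depth=1 children=['X'] left=['U'] right=['N', 'M'] parent=E
Step 3 (down 0): focus=X path=1/0 depth=2 children=[] left=[] right=[] parent=B

Answer: valid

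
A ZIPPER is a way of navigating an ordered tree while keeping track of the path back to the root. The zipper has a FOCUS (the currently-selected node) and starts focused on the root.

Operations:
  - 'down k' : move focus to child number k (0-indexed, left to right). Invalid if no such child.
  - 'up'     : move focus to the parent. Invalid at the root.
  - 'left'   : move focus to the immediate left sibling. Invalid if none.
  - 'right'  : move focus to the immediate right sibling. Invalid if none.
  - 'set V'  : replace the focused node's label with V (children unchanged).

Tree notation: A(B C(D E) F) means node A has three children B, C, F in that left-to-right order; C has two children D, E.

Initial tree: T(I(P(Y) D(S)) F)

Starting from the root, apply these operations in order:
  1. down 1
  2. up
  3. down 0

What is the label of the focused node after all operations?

Step 1 (down 1): focus=F path=1 depth=1 children=[] left=['I'] right=[] parent=T
Step 2 (up): focus=T path=root depth=0 children=['I', 'F'] (at root)
Step 3 (down 0): focus=I path=0 depth=1 children=['P', 'D'] left=[] right=['F'] parent=T

Answer: I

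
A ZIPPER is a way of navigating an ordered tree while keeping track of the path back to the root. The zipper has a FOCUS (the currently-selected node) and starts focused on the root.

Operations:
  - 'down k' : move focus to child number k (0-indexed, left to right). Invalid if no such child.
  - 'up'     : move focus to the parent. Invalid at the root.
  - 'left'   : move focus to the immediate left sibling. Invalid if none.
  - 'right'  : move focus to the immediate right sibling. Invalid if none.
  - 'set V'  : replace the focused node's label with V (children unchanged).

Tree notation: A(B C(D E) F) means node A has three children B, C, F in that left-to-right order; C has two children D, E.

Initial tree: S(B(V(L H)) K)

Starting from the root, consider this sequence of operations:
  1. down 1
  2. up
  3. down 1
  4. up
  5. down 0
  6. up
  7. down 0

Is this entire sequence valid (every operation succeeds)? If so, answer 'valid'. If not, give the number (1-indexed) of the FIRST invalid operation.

Answer: valid

Derivation:
Step 1 (down 1): focus=K path=1 depth=1 children=[] left=['B'] right=[] parent=S
Step 2 (up): focus=S path=root depth=0 children=['B', 'K'] (at root)
Step 3 (down 1): focus=K path=1 depth=1 children=[] left=['B'] right=[] parent=S
Step 4 (up): focus=S path=root depth=0 children=['B', 'K'] (at root)
Step 5 (down 0): focus=B path=0 depth=1 children=['V'] left=[] right=['K'] parent=S
Step 6 (up): focus=S path=root depth=0 children=['B', 'K'] (at root)
Step 7 (down 0): focus=B path=0 depth=1 children=['V'] left=[] right=['K'] parent=S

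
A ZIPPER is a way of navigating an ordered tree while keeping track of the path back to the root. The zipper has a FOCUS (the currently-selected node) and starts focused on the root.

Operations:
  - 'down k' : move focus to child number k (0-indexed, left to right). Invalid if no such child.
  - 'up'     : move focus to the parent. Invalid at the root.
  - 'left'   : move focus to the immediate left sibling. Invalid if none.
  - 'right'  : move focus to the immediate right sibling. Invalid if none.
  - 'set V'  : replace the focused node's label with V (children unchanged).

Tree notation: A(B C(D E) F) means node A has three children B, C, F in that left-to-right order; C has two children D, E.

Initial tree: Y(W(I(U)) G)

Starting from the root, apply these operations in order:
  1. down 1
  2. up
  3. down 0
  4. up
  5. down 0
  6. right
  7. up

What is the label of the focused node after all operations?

Answer: Y

Derivation:
Step 1 (down 1): focus=G path=1 depth=1 children=[] left=['W'] right=[] parent=Y
Step 2 (up): focus=Y path=root depth=0 children=['W', 'G'] (at root)
Step 3 (down 0): focus=W path=0 depth=1 children=['I'] left=[] right=['G'] parent=Y
Step 4 (up): focus=Y path=root depth=0 children=['W', 'G'] (at root)
Step 5 (down 0): focus=W path=0 depth=1 children=['I'] left=[] right=['G'] parent=Y
Step 6 (right): focus=G path=1 depth=1 children=[] left=['W'] right=[] parent=Y
Step 7 (up): focus=Y path=root depth=0 children=['W', 'G'] (at root)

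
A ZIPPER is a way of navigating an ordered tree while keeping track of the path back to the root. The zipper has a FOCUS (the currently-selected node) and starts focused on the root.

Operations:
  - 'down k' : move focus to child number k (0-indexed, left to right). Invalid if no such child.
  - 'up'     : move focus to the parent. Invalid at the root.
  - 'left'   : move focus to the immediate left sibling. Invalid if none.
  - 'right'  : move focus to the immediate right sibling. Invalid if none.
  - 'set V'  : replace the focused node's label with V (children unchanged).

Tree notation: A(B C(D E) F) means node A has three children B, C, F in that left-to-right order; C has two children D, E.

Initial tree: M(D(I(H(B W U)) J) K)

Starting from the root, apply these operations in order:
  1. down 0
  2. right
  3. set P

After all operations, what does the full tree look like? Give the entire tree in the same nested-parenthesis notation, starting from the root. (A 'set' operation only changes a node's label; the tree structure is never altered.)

Step 1 (down 0): focus=D path=0 depth=1 children=['I', 'J'] left=[] right=['K'] parent=M
Step 2 (right): focus=K path=1 depth=1 children=[] left=['D'] right=[] parent=M
Step 3 (set P): focus=P path=1 depth=1 children=[] left=['D'] right=[] parent=M

Answer: M(D(I(H(B W U)) J) P)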